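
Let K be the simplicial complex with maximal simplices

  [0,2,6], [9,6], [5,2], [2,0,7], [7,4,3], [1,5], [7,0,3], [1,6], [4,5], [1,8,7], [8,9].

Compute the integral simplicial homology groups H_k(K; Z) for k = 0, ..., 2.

We work with the vertex ordering 0 < 1 < 2 < 3 < 4 < 5 < 6 < 7 < 8 < 9. The simplices of K, each written with vertices in increasing order, are:

  0-simplices (10): [0], [1], [2], [3], [4], [5], [6], [7], [8], [9]
  1-simplices (18): [0,2], [0,3], [0,6], [0,7], [1,5], [1,6], [1,7], [1,8], [2,5], [2,6], [2,7], [3,4], [3,7], [4,5], [4,7], [6,9], [7,8], [8,9]
  2-simplices (5): [0,2,6], [0,2,7], [0,3,7], [1,7,8], [3,4,7]

so the chain groups are C_0 ≅ Z^10, C_1 ≅ Z^18, C_2 ≅ Z^5.

The boundary map ∂_1: C_1 → C_0 sends each edge [p,q] (with p < q) to q − p.
This gives a 10×18 integer matrix of rank 9; reducing to Smith normal form yields diagonal entries (1,1,1,1,1,1,1,1,1).

Boundary ∂_2: C_2 → C_1 acts by ∂[p,q,r] = [q,r] − [p,r] + [p,q]. For instance
  ∂[0,2,7] = [2,7] − [0,7] + [0,2],
  ∂[0,2,6] = [2,6] − [0,6] + [0,2].
The resulting 18×5 matrix has rank 5, and its Smith normal form has invariant factors (1,1,1,1,1).

From H_k ≅ ker(∂_k) / im(∂_{k+1}) we obtain:

  H_0: rank C_0 − rank ∂_1 = 10 − 9 = 1, and the invariant factors of ∂_1 are all 1, so H_0 = Z.
  H_1: rank ker ∂_1 − rank ∂_2 = (18 − 9) − 5 = 4, and the invariant factors of ∂_2 are all 1, so H_1 = Z^4.
  H_2: rank ker ∂_2 − rank ∂_3 = (5 − 5) − 0 = 0, and there is no ∂_3, so H_2 = 0.

H_0 = Z,  H_1 = Z^4,  H_2 = 0.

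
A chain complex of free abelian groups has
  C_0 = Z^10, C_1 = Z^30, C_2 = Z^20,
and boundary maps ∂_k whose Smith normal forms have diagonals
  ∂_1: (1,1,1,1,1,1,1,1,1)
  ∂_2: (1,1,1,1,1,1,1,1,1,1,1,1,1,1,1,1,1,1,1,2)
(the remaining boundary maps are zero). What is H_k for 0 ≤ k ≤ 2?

H_0: b_0 = 10 − 0 − 9 = 1; torsion from ∂_1 factors > 1: none. So H_0 = Z.
H_1: b_1 = 30 − 9 − 20 = 1; torsion from ∂_2 factors > 1: [2]. So H_1 = Z ⊕ Z/2.
H_2: b_2 = 20 − 20 − 0 = 0; torsion from ∂_3 factors > 1: none. So H_2 = 0.

H_0 = Z,  H_1 = Z ⊕ Z/2,  H_2 = 0.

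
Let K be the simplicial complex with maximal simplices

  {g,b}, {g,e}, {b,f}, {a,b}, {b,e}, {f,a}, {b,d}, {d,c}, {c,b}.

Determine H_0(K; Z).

Order the vertices as a < b < c < d < e < f < g. Listing each simplex with vertices in this order, K has dimension 1 with simplices:

  0-simplices (7): a, b, c, d, e, f, g
  1-simplices (9): ab, af, bc, bd, be, bf, bg, cd, eg

Hence C_0 ≅ Z^7, C_1 ≅ Z^9.

∂_1: C_1 → C_0 is given by ∂[p,q] = [q] − [p].
The 7×9 boundary matrix has rank 6 and Smith normal form diag(1,1,1,1,1,1).

Now H_k = ker ∂_k / im ∂_{k+1}, so:

  H_0: rank C_0 − rank ∂_1 = 7 − 6 = 1, and the invariant factors of ∂_1 are all 1, so H_0 ≅ Z.

H_0 ≅ Z.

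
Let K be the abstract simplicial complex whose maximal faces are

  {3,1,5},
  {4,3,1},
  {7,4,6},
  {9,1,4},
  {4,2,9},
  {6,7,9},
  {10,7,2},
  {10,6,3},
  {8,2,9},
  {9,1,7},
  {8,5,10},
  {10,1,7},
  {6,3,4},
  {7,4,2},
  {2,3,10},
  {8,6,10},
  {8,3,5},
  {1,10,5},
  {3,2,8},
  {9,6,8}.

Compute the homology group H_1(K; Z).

H_1 ≅ Z ⊕ Z/2Z.

Fix the vertex order 1 < 2 < 3 < 4 < 5 < 6 < 7 < 8 < 9 < 10 and write every simplex with vertices in increasing order. Then dim K = 2 and the simplices of K are:

  0-simplices (10): [1], [2], [3], [4], [5], [6], [7], [8], [9], [10]
  1-simplices (30): (30 of them)
  2-simplices (20): (20 of them)

Hence C_0 ≅ Z^10, C_1 ≅ Z^30, C_2 ≅ Z^20.

Boundary ∂_1: C_1 → C_0 sends each edge [p,q] (with p < q) to q − p. For instance
  ∂[3,8] = [8] − [3].
The 10×30 boundary matrix has rank 9 and Smith normal form diag(1,1,1,1,1,1,1,1,1).

Boundary ∂_2: C_2 → C_1 maps a triangle to the signed sum of its edges. For instance
  ∂[3,5,8] = [5,8] − [3,8] + [3,5],
  ∂[1,3,4] = [3,4] − [1,4] + [1,3].
The 30×20 boundary matrix has rank 20 and Smith normal form diag(1,1,1,1,1,1,1,1,1,1,1,1,1,1,1,1,1,1,1,2).

Computing H_k = (kernel of ∂_k) / (image of ∂_{k+1}):

  H_1: rank ker ∂_1 − rank ∂_2 = (30 − 9) − 20 = 1, and ∂_2 has invariant factor 2 > 1, so H_1 = Z ⊕ Z/2Z.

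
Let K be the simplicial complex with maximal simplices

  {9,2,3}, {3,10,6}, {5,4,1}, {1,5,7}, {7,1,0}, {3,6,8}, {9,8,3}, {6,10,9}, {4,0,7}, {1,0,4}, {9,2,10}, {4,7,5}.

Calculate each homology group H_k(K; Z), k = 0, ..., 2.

H_0 = Z^2,  H_1 = Z,  H_2 = Z.

Fix the vertex order 0 < 1 < 2 < 3 < 4 < 5 < 6 < 7 < 8 < 9 < 10 and write every simplex with vertices in increasing order. Then dim K = 2 and the simplices of K are:

  0-simplices (11): [0], [1], [2], [3], [4], [5], [6], [7], [8], [9], [10]
  1-simplices (21): [0,1], [0,4], [0,7], [1,4], [1,5], [1,7], [2,3], [2,9], [2,10], [3,6], [3,8], [3,9], [3,10], [4,5], [4,7], [5,7], [6,8], [6,9], [6,10], [8,9], [9,10]
  2-simplices (12): [0,1,4], [0,1,7], [0,4,7], [1,4,5], [1,5,7], [2,3,9], [2,9,10], [3,6,8], [3,6,10], [3,8,9], [4,5,7], [6,9,10]

Hence C_0 ≅ Z^11, C_1 ≅ Z^21, C_2 ≅ Z^12.

The boundary map ∂_1: C_1 → C_0 sends each edge [p,q] (with p < q) to q − p. For instance
  ∂[3,6] = [6] − [3].
This gives a 11×21 integer matrix of rank 9; reducing to Smith normal form yields diagonal entries (1,1,1,1,1,1,1,1,1).

Boundary ∂_2: C_2 → C_1 sends each 2-simplex [p,q,r] to [q,r] − [p,r] + [p,q]. For instance
  ∂[3,8,9] = [8,9] − [3,9] + [3,8],
  ∂[0,1,4] = [1,4] − [0,4] + [0,1].
The resulting 21×12 matrix has rank 11, and its Smith normal form has invariant factors (1,1,1,1,1,1,1,1,1,1,1).

Now H_k = ker ∂_k / im ∂_{k+1}, so:

  H_0: rank C_0 − rank ∂_1 = 11 − 9 = 2, and the invariant factors of ∂_1 are all 1, so H_0 ≅ Z^2.
  H_1: rank ker ∂_1 − rank ∂_2 = (21 − 9) − 11 = 1, and the invariant factors of ∂_2 are all 1, so H_1 ≅ Z.
  H_2: rank ker ∂_2 − rank ∂_3 = (12 − 11) − 0 = 1, and there is no ∂_3, so H_2 ≅ Z.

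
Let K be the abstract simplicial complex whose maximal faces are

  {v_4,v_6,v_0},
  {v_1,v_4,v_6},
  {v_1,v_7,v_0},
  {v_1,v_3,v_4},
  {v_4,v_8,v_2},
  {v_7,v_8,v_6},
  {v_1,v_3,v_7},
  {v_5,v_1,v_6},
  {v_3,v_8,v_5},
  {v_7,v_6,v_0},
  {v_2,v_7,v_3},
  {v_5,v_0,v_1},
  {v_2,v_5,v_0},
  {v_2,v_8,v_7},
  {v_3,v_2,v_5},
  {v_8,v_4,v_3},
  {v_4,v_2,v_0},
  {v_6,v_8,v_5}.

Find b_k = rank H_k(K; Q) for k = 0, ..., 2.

Take the total order v_0 < v_1 < v_2 < v_3 < v_4 < v_5 < v_6 < v_7 < v_8 on the vertex set. Then K (dimension 2) consists of the simplices:

  0-simplices (9): [v_0], [v_1], [v_2], [v_3], [v_4], [v_5], [v_6], [v_7], [v_8]
  1-simplices (27): (27 of them)
  2-simplices (18): (18 of them)

giving chain groups C_0 ≅ Z^9, C_1 ≅ Z^27, C_2 ≅ Z^18.

∂_1: C_1 → C_0 maps an edge to its endpoints' difference, ∂[p,q] = q − p.
The 9×27 boundary matrix has rank 8 and Smith normal form diag(1,1,1,1,1,1,1,1).

The boundary map ∂_2: C_2 → C_1 maps a triangle to the signed sum of its edges. For instance
  ∂[v_6,v_7,v_8] = [v_7,v_8] − [v_6,v_8] + [v_6,v_7],
  ∂[v_1,v_3,v_7] = [v_3,v_7] − [v_1,v_7] + [v_1,v_3].
The resulting 27×18 matrix has rank 18, and its Smith normal form has invariant factors (1,1,1,1,1,1,1,1,1,1,1,1,1,1,1,1,1,2).

Computing H_k = (kernel of ∂_k) / (image of ∂_{k+1}):

  H_0: rank C_0 − rank ∂_1 = 9 − 8 = 1, and the invariant factors of ∂_1 are all 1, so H_0 = Z.
  H_1: rank ker ∂_1 − rank ∂_2 = (27 − 8) − 18 = 1, and ∂_2 has invariant factor 2 > 1, so H_1 = Z ⊕ Z/2.
  H_2: rank ker ∂_2 − rank ∂_3 = (18 − 18) − 0 = 0, and there is no ∂_3, so H_2 = 0.

Hence the Betti numbers are b_0 = 1, b_1 = 1, b_2 = 0.

b_0 = 1, b_1 = 1, b_2 = 0.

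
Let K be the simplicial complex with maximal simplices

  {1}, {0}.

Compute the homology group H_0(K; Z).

H_0 ≅ Z^2.

Fix the vertex order 0 < 1 and write every simplex with vertices in increasing order. Then dim K = 0 and the simplices of K are:

  0-simplices (2): [0], [1]

giving chain groups C_0 ≅ Z^2.

Now H_k = ker ∂_k / im ∂_{k+1}, so:

  H_0: rank C_0 − rank ∂_1 = 2 − 0 = 2, and there is no ∂_1, so H_0 ≅ Z^2.

(K is a triangulation of a set of 2 points.)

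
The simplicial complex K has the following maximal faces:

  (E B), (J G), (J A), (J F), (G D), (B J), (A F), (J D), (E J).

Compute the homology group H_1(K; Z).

We work with the vertex ordering A < B < D < E < F < G < J. The simplices of K, each written with vertices in increasing order, are:

  0-simplices (7): A, B, D, E, F, G, J
  1-simplices (9): AF, AJ, BE, BJ, DG, DJ, EJ, FJ, GJ

giving chain groups C_0 ≅ Z^7, C_1 ≅ Z^9.

Boundary ∂_1: C_1 → C_0 sends each edge [p,q] (with p < q) to q − p.
The resulting 7×9 matrix has rank 6, and its Smith normal form has invariant factors (1,1,1,1,1,1).

From H_k ≅ ker(∂_k) / im(∂_{k+1}) we obtain:

  H_1: rank ker ∂_1 − rank ∂_2 = (9 − 6) − 0 = 3, and there is no ∂_2, so H_1 = Z^3.

H_1 = Z^3.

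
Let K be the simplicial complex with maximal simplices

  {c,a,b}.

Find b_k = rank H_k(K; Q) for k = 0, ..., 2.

Take the total order a < b < c on the vertex set. Then K (dimension 2) consists of the simplices:

  0-simplices (3): a, b, c
  1-simplices (3): ab, ac, bc
  2-simplices (1): abc

Hence C_0 ≅ Z^3, C_1 ≅ Z^3, C_2 ≅ Z^1.

The boundary map ∂_1: C_1 → C_0 maps an edge to its endpoints' difference, ∂[p,q] = q − p.
The resulting 3×3 matrix has rank 2, and its Smith normal form has invariant factors (1,1).

The boundary map ∂_2: C_2 → C_1 sends each 2-simplex [p,q,r] to [q,r] − [p,r] + [p,q]. For instance
  ∂abc = bc − ac + ab.
The resulting 3×1 matrix has rank 1, and its Smith normal form has invariant factors (1).

Reading off H_k = ker ∂_k / im ∂_{k+1}:

  H_0: rank C_0 − rank ∂_1 = 3 − 2 = 1, and the invariant factors of ∂_1 are all 1, so H_0 = Z.
  H_1: rank ker ∂_1 − rank ∂_2 = (3 − 2) − 1 = 0, and the invariant factors of ∂_2 are all 1, so H_1 = 0.
  H_2: rank ker ∂_2 − rank ∂_3 = (1 − 1) − 0 = 0, and there is no ∂_3, so H_2 = 0.

(K is a triangulation of the 2-simplex.)

Hence the Betti numbers are b_0 = 1, b_1 = 0, b_2 = 0.

b_0 = 1, b_1 = 0, b_2 = 0.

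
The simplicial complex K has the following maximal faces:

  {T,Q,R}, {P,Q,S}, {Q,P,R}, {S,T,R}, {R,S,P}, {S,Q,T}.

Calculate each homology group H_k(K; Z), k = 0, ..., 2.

K has 5 vertices, 9 edges, 6 triangles.
rank ∂_0 = 0, rank ∂_1 = 4 ⇒ b_0 = 5 − 0 − 4 = 1; all invariant factors of ∂_1 are 1 so no torsion. So H_0 ≅ Z.
rank ∂_1 = 4, rank ∂_2 = 5 ⇒ b_1 = 9 − 4 − 5 = 0; all invariant factors of ∂_2 are 1 so no torsion. So H_1 ≅ 0.
rank ∂_2 = 5, rank ∂_3 = 0 ⇒ b_2 = 6 − 5 − 0 = 1. So H_2 ≅ Z.

H_0 = Z,  H_1 = 0,  H_2 = Z.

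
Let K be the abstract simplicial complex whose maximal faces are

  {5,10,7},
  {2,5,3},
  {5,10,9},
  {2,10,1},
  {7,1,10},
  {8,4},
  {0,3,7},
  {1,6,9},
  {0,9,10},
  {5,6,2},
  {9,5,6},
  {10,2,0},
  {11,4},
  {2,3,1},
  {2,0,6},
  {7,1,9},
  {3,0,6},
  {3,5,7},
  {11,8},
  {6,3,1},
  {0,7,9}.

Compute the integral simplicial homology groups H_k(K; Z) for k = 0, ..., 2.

K has 12 vertices, 30 edges, 18 triangles.
rank ∂_0 = 0, rank ∂_1 = 10 ⇒ b_0 = 12 − 0 − 10 = 2; all invariant factors of ∂_1 are 1 so no torsion. So H_0 ≅ Z^2.
rank ∂_1 = 10, rank ∂_2 = 18 ⇒ b_1 = 30 − 10 − 18 = 2; ∂_2 has invariant factor(s) [2] giving torsion. So H_1 ≅ Z^2 ⊕ Z/2.
rank ∂_2 = 18, rank ∂_3 = 0 ⇒ b_2 = 18 − 18 − 0 = 0. So H_2 ≅ 0.

H_0 = Z^2,  H_1 = Z^2 ⊕ Z/2,  H_2 = 0.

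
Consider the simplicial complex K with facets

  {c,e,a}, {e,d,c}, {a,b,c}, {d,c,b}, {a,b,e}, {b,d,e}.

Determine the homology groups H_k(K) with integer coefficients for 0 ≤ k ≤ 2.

Order the vertices as a < b < c < d < e. Listing each simplex with vertices in this order, K has dimension 2 with simplices:

  0-simplices (5): a, b, c, d, e
  1-simplices (9): ab, ac, ae, bc, bd, be, cd, ce, de
  2-simplices (6): abc, abe, ace, bcd, bde, cde

Hence C_0 ≅ Z^5, C_1 ≅ Z^9, C_2 ≅ Z^6.

Boundary ∂_1: C_1 → C_0 is given by ∂[p,q] = [q] − [p]. For instance
  ∂be = e − b.
The resulting 5×9 matrix has rank 4, and its Smith normal form has invariant factors (1,1,1,1).

The boundary map ∂_2: C_2 → C_1 maps a triangle to the signed sum of its edges. For instance
  ∂abc = bc − ac + ab,
  ∂cde = de − ce + cd.
The resulting 9×6 matrix has rank 5, and its Smith normal form has invariant factors (1,1,1,1,1).

Now H_k = ker ∂_k / im ∂_{k+1}, so:

  H_0: rank C_0 − rank ∂_1 = 5 − 4 = 1, and the invariant factors of ∂_1 are all 1, so H_0 = Z.
  H_1: rank ker ∂_1 − rank ∂_2 = (9 − 4) − 5 = 0, and the invariant factors of ∂_2 are all 1, so H_1 = 0.
  H_2: rank ker ∂_2 − rank ∂_3 = (6 − 5) − 0 = 1, and there is no ∂_3, so H_2 = Z.

(K is a triangulation of the 2-sphere S^2.)

H_0 = Z,  H_1 = 0,  H_2 = Z.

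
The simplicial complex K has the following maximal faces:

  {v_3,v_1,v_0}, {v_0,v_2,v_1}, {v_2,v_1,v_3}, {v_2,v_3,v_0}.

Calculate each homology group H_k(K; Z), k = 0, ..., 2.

H_0 = Z,  H_1 = 0,  H_2 = Z.

We work with the vertex ordering v_0 < v_1 < v_2 < v_3. The simplices of K, each written with vertices in increasing order, are:

  0-simplices (4): [v_0], [v_1], [v_2], [v_3]
  1-simplices (6): [v_0,v_1], [v_0,v_2], [v_0,v_3], [v_1,v_2], [v_1,v_3], [v_2,v_3]
  2-simplices (4): [v_0,v_1,v_2], [v_0,v_1,v_3], [v_0,v_2,v_3], [v_1,v_2,v_3]

so the chain groups are C_0 ≅ Z^4, C_1 ≅ Z^6, C_2 ≅ Z^4.

∂_1: C_1 → C_0 sends each edge [p,q] (with p < q) to q − p. For instance
  ∂[v_0,v_2] = [v_2] − [v_0].
The resulting 4×6 matrix has rank 3, and its Smith normal form has invariant factors (1,1,1).

∂_2: C_2 → C_1 sends each 2-simplex [p,q,r] to [q,r] − [p,r] + [p,q]. For instance
  ∂[v_0,v_2,v_3] = [v_2,v_3] − [v_0,v_3] + [v_0,v_2],
  ∂[v_0,v_1,v_2] = [v_1,v_2] − [v_0,v_2] + [v_0,v_1].
This gives a 6×4 integer matrix of rank 3; reducing to Smith normal form yields diagonal entries (1,1,1).

Computing H_k = (kernel of ∂_k) / (image of ∂_{k+1}):

  H_0: rank C_0 − rank ∂_1 = 4 − 3 = 1, and the invariant factors of ∂_1 are all 1, so H_0 = Z.
  H_1: rank ker ∂_1 − rank ∂_2 = (6 − 3) − 3 = 0, and the invariant factors of ∂_2 are all 1, so H_1 = 0.
  H_2: rank ker ∂_2 − rank ∂_3 = (4 − 3) − 0 = 1, and there is no ∂_3, so H_2 = Z.

As a check, the Euler characteristic is 4 − 6 + 4 = 2, which agrees with 1 − 0 + 1 = 2.
(K is a triangulation of the 2-sphere S^2.)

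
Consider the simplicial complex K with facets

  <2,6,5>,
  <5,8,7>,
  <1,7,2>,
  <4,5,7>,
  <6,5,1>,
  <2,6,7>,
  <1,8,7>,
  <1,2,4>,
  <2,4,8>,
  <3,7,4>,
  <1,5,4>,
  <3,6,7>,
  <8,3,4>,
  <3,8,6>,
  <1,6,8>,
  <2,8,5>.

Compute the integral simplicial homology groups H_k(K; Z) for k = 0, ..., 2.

We work with the vertex ordering 1 < 2 < 3 < 4 < 5 < 6 < 7 < 8. The simplices of K, each written with vertices in increasing order, are:

  0-simplices (8): [1], [2], [3], [4], [5], [6], [7], [8]
  1-simplices (24): (24 of them)
  2-simplices (16): [1,2,4], [1,2,7], [1,4,5], [1,5,6], [1,6,8], [1,7,8], [2,4,8], [2,5,6], [2,5,8], [2,6,7], [3,4,7], [3,4,8], [3,6,7], [3,6,8], [4,5,7], [5,7,8]

Hence C_0 ≅ Z^8, C_1 ≅ Z^24, C_2 ≅ Z^16.

Boundary ∂_1: C_1 → C_0 sends each edge [p,q] (with p < q) to q − p. For instance
  ∂[3,7] = [7] − [3].
The 8×24 boundary matrix has rank 7 and Smith normal form diag(1,1,1,1,1,1,1).

The boundary map ∂_2: C_2 → C_1 maps a triangle to the signed sum of its edges. For instance
  ∂[2,5,6] = [5,6] − [2,6] + [2,5],
  ∂[1,6,8] = [6,8] − [1,8] + [1,6].
As a 24×16 matrix over Z this has rank 15, with invariant factors (1,1,1,1,1,1,1,1,1,1,1,1,1,1,1).

From H_k ≅ ker(∂_k) / im(∂_{k+1}) we obtain:

  H_0: rank C_0 − rank ∂_1 = 8 − 7 = 1, and the invariant factors of ∂_1 are all 1, so H_0 = Z.
  H_1: rank ker ∂_1 − rank ∂_2 = (24 − 7) − 15 = 2, and the invariant factors of ∂_2 are all 1, so H_1 = Z^2.
  H_2: rank ker ∂_2 − rank ∂_3 = (16 − 15) − 0 = 1, and there is no ∂_3, so H_2 = Z.

H_0 = Z,  H_1 = Z^2,  H_2 = Z.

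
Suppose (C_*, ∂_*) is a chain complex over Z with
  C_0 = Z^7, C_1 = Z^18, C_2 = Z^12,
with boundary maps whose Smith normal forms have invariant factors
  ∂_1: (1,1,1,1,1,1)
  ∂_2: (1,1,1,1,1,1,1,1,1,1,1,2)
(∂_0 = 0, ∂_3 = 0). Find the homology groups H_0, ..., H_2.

H_0: b_0 = 7 − 0 − 6 = 1; torsion from ∂_1 factors > 1: none. So H_0 ≅ Z.
H_1: b_1 = 18 − 6 − 12 = 0; torsion from ∂_2 factors > 1: [2]. So H_1 ≅ Z_2.
H_2: b_2 = 12 − 12 − 0 = 0; torsion from ∂_3 factors > 1: none. So H_2 ≅ 0.

H_0 ≅ Z,  H_1 ≅ Z_2,  H_2 = 0.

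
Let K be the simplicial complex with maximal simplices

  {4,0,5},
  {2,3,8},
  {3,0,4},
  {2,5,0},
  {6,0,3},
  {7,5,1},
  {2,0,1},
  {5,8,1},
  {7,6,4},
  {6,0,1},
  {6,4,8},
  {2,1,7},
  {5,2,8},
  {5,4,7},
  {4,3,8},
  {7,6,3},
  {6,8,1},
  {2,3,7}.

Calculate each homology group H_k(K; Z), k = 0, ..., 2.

H_0 ≅ Z,  H_1 ≅ Z ⊕ Z_2,  H_2 = 0.

K has 9 vertices, 27 edges, 18 triangles.
rank ∂_0 = 0, rank ∂_1 = 8 ⇒ b_0 = 9 − 0 − 8 = 1; all invariant factors of ∂_1 are 1 so no torsion. So H_0 ≅ Z.
rank ∂_1 = 8, rank ∂_2 = 18 ⇒ b_1 = 27 − 8 − 18 = 1; ∂_2 has invariant factor(s) [2] giving torsion. So H_1 ≅ Z ⊕ Z_2.
rank ∂_2 = 18, rank ∂_3 = 0 ⇒ b_2 = 18 − 18 − 0 = 0. So H_2 ≅ 0.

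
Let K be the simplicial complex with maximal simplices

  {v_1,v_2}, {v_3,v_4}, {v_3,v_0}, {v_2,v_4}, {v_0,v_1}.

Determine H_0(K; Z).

Take the total order v_0 < v_1 < v_2 < v_3 < v_4 on the vertex set. Then K (dimension 1) consists of the simplices:

  0-simplices (5): [v_0], [v_1], [v_2], [v_3], [v_4]
  1-simplices (5): [v_0,v_1], [v_0,v_3], [v_1,v_2], [v_2,v_4], [v_3,v_4]

giving chain groups C_0 ≅ Z^5, C_1 ≅ Z^5.

The boundary map ∂_1: C_1 → C_0 sends each edge [p,q] (with p < q) to q − p. For instance
  ∂[v_2,v_4] = [v_4] − [v_2].
This gives a 5×5 integer matrix of rank 4; reducing to Smith normal form yields diagonal entries (1,1,1,1).

Computing H_k = (kernel of ∂_k) / (image of ∂_{k+1}):

  H_0: rank C_0 − rank ∂_1 = 5 − 4 = 1, and the invariant factors of ∂_1 are all 1, so H_0 = Z.

H_0 ≅ Z.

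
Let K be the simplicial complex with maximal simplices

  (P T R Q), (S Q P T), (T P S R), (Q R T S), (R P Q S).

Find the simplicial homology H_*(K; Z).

H_0 = Z,  H_1 = 0,  H_2 = 0,  H_3 = Z.

Fix the vertex order P < Q < R < S < T and write every simplex with vertices in increasing order. Then dim K = 3 and the simplices of K are:

  0-simplices (5): P, Q, R, S, T
  1-simplices (10): PQ, PR, PS, PT, QR, QS, QT, RS, RT, ST
  2-simplices (10): PQR, PQS, PQT, PRS, PRT, PST, QRS, QRT, QST, RST
  3-simplices (5): PQRS, PQRT, PQST, PRST, QRST

giving chain groups C_0 ≅ Z^5, C_1 ≅ Z^10, C_2 ≅ Z^10, C_3 ≅ Z^5.

The boundary map ∂_1: C_1 → C_0 maps an edge to its endpoints' difference, ∂[p,q] = q − p.
This gives a 5×10 integer matrix of rank 4; reducing to Smith normal form yields diagonal entries (1,1,1,1).

The boundary map ∂_2: C_2 → C_1 acts by ∂[p,q,r] = [q,r] − [p,r] + [p,q]. For instance
  ∂RST = ST − RT + RS,
  ∂QST = ST − QT + QS.
The resulting 10×10 matrix has rank 6, and its Smith normal form has invariant factors (1,1,1,1,1,1).

∂_3: C_3 → C_2 sends each 3-simplex σ to the alternating sum Σ_i (−1)^i (σ with its i-th vertex removed). For instance
  ∂PQRS = QRS − PRS + PQS − PQR,
  ∂PQST = QST − PST + PQT − PQS.
As a 10×5 matrix over Z this has rank 4, with invariant factors (1,1,1,1).

From H_k ≅ ker(∂_k) / im(∂_{k+1}) we obtain:

  H_0: rank C_0 − rank ∂_1 = 5 − 4 = 1, and the invariant factors of ∂_1 are all 1, so H_0 ≅ Z.
  H_1: rank ker ∂_1 − rank ∂_2 = (10 − 4) − 6 = 0, and the invariant factors of ∂_2 are all 1, so H_1 ≅ 0.
  H_2: rank ker ∂_2 − rank ∂_3 = (10 − 6) − 4 = 0, and the invariant factors of ∂_3 are all 1, so H_2 ≅ 0.
  H_3: rank ker ∂_3 − rank ∂_4 = (5 − 4) − 0 = 1, and there is no ∂_4, so H_3 ≅ Z.

(K is a triangulation of the 3-sphere S^3.)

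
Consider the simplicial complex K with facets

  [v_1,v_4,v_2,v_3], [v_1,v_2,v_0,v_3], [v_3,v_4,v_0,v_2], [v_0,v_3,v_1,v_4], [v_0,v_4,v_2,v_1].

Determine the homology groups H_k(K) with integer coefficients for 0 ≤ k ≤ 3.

H_0 = Z,  H_1 = 0,  H_2 = 0,  H_3 = Z.

Fix the vertex order v_0 < v_1 < v_2 < v_3 < v_4 and write every simplex with vertices in increasing order. Then dim K = 3 and the simplices of K are:

  0-simplices (5): [v_0], [v_1], [v_2], [v_3], [v_4]
  1-simplices (10): [v_0,v_1], [v_0,v_2], [v_0,v_3], [v_0,v_4], [v_1,v_2], [v_1,v_3], [v_1,v_4], [v_2,v_3], [v_2,v_4], [v_3,v_4]
  2-simplices (10): [v_0,v_1,v_2], [v_0,v_1,v_3], [v_0,v_1,v_4], [v_0,v_2,v_3], [v_0,v_2,v_4], [v_0,v_3,v_4], [v_1,v_2,v_3], [v_1,v_2,v_4], [v_1,v_3,v_4], [v_2,v_3,v_4]
  3-simplices (5): [v_0,v_1,v_2,v_3], [v_0,v_1,v_2,v_4], [v_0,v_1,v_3,v_4], [v_0,v_2,v_3,v_4], [v_1,v_2,v_3,v_4]

Hence C_0 ≅ Z^5, C_1 ≅ Z^10, C_2 ≅ Z^10, C_3 ≅ Z^5.

Boundary ∂_1: C_1 → C_0 maps an edge to its endpoints' difference, ∂[p,q] = q − p.
The resulting 5×10 matrix has rank 4, and its Smith normal form has invariant factors (1,1,1,1).

Boundary ∂_2: C_2 → C_1 acts by ∂[p,q,r] = [q,r] − [p,r] + [p,q]. For instance
  ∂[v_0,v_1,v_4] = [v_1,v_4] − [v_0,v_4] + [v_0,v_1],
  ∂[v_1,v_2,v_4] = [v_2,v_4] − [v_1,v_4] + [v_1,v_2].
As a 10×10 matrix over Z this has rank 6, with invariant factors (1,1,1,1,1,1).

The boundary map ∂_3: C_3 → C_2 sends each 3-simplex σ to the alternating sum Σ_i (−1)^i (σ with its i-th vertex removed). For instance
  ∂[v_0,v_1,v_2,v_3] = [v_1,v_2,v_3] − [v_0,v_2,v_3] + [v_0,v_1,v_3] − [v_0,v_1,v_2],
  ∂[v_0,v_1,v_2,v_4] = [v_1,v_2,v_4] − [v_0,v_2,v_4] + [v_0,v_1,v_4] − [v_0,v_1,v_2].
The resulting 10×5 matrix has rank 4, and its Smith normal form has invariant factors (1,1,1,1).

From H_k ≅ ker(∂_k) / im(∂_{k+1}) we obtain:

  H_0: rank C_0 − rank ∂_1 = 5 − 4 = 1, and the invariant factors of ∂_1 are all 1, so H_0 = Z.
  H_1: rank ker ∂_1 − rank ∂_2 = (10 − 4) − 6 = 0, and the invariant factors of ∂_2 are all 1, so H_1 = 0.
  H_2: rank ker ∂_2 − rank ∂_3 = (10 − 6) − 4 = 0, and the invariant factors of ∂_3 are all 1, so H_2 = 0.
  H_3: rank ker ∂_3 − rank ∂_4 = (5 − 4) − 0 = 1, and there is no ∂_4, so H_3 = Z.

As a check, the Euler characteristic is 5 − 10 + 10 − 5 = 0, which agrees with 1 − 0 + 0 − 1 = 0.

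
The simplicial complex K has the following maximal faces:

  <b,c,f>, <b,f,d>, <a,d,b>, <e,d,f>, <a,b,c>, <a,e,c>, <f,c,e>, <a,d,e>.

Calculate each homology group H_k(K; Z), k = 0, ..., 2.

We work with the vertex ordering a < b < c < d < e < f. The simplices of K, each written with vertices in increasing order, are:

  0-simplices (6): a, b, c, d, e, f
  1-simplices (12): ab, ac, ad, ae, bc, bd, bf, ce, cf, de, df, ef
  2-simplices (8): abc, abd, ace, ade, bcf, bdf, cef, def

Hence C_0 ≅ Z^6, C_1 ≅ Z^12, C_2 ≅ Z^8.

The boundary map ∂_1: C_1 → C_0 maps an edge to its endpoints' difference, ∂[p,q] = q − p.
The 6×12 boundary matrix has rank 5 and Smith normal form diag(1,1,1,1,1).

Boundary ∂_2: C_2 → C_1 sends each 2-simplex [p,q,r] to [q,r] − [p,r] + [p,q]. For instance
  ∂ace = ce − ae + ac,
  ∂ade = de − ae + ad.
The 12×8 boundary matrix has rank 7 and Smith normal form diag(1,1,1,1,1,1,1).

Now H_k = ker ∂_k / im ∂_{k+1}, so:

  H_0: rank C_0 − rank ∂_1 = 6 − 5 = 1, and the invariant factors of ∂_1 are all 1, so H_0 ≅ Z.
  H_1: rank ker ∂_1 − rank ∂_2 = (12 − 5) − 7 = 0, and the invariant factors of ∂_2 are all 1, so H_1 ≅ 0.
  H_2: rank ker ∂_2 − rank ∂_3 = (8 − 7) − 0 = 1, and there is no ∂_3, so H_2 ≅ Z.

(K is a triangulation of the 2-sphere S^2.)

H_0 ≅ Z,  H_1 = 0,  H_2 ≅ Z.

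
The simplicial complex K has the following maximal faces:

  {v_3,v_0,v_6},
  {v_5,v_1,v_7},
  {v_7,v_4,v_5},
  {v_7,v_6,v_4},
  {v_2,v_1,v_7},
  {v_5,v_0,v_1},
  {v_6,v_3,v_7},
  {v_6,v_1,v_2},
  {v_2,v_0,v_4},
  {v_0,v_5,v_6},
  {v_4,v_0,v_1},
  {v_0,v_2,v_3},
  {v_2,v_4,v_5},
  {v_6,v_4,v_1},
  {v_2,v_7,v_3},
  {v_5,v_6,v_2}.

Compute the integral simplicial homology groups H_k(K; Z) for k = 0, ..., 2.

K has 8 vertices, 24 edges, 16 triangles.
rank ∂_0 = 0, rank ∂_1 = 7 ⇒ b_0 = 8 − 0 − 7 = 1; all invariant factors of ∂_1 are 1 so no torsion. So H_0 ≅ Z.
rank ∂_1 = 7, rank ∂_2 = 15 ⇒ b_1 = 24 − 7 − 15 = 2; all invariant factors of ∂_2 are 1 so no torsion. So H_1 ≅ Z^2.
rank ∂_2 = 15, rank ∂_3 = 0 ⇒ b_2 = 16 − 15 − 0 = 1. So H_2 ≅ Z.

H_0 ≅ Z,  H_1 ≅ Z^2,  H_2 ≅ Z.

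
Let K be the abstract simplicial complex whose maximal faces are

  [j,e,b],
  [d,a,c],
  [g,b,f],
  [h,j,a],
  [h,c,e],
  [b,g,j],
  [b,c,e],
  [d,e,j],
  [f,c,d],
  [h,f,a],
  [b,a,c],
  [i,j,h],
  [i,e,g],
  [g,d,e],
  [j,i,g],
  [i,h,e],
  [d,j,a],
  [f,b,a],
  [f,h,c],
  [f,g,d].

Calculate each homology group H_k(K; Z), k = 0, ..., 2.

H_0 ≅ Z,  H_1 ≅ Z × Z/2,  H_2 = 0.

K has 10 vertices, 30 edges, 20 triangles.
rank ∂_0 = 0, rank ∂_1 = 9 ⇒ b_0 = 10 − 0 − 9 = 1; all invariant factors of ∂_1 are 1 so no torsion. So H_0 = Z.
rank ∂_1 = 9, rank ∂_2 = 20 ⇒ b_1 = 30 − 9 − 20 = 1; ∂_2 has invariant factor(s) [2] giving torsion. So H_1 = Z × Z/2.
rank ∂_2 = 20, rank ∂_3 = 0 ⇒ b_2 = 20 − 20 − 0 = 0. So H_2 = 0.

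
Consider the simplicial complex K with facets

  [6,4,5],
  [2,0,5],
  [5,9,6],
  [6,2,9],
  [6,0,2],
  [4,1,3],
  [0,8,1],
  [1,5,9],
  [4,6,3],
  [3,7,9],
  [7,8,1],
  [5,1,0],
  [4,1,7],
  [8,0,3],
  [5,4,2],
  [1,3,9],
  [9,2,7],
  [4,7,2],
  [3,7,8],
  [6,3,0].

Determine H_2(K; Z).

Take the total order 0 < 1 < 2 < 3 < 4 < 5 < 6 < 7 < 8 < 9 on the vertex set. Then K (dimension 2) consists of the simplices:

  0-simplices (10): [0], [1], [2], [3], [4], [5], [6], [7], [8], [9]
  1-simplices (30): (30 of them)
  2-simplices (20): (20 of them)

so the chain groups are C_0 ≅ Z^10, C_1 ≅ Z^30, C_2 ≅ Z^20.

∂_1: C_1 → C_0 is given by ∂[p,q] = [q] − [p]. For instance
  ∂[3,4] = [4] − [3].
The resulting 10×30 matrix has rank 9, and its Smith normal form has invariant factors (1,1,1,1,1,1,1,1,1).

Boundary ∂_2: C_2 → C_1 sends each 2-simplex [p,q,r] to [q,r] − [p,r] + [p,q]. For instance
  ∂[0,1,5] = [1,5] − [0,5] + [0,1],
  ∂[4,5,6] = [5,6] − [4,6] + [4,5].
As a 30×20 matrix over Z this has rank 20, with invariant factors (1,1,1,1,1,1,1,1,1,1,1,1,1,1,1,1,1,1,1,2).

Now H_k = ker ∂_k / im ∂_{k+1}, so:

  H_2: rank ker ∂_2 − rank ∂_3 = (20 − 20) − 0 = 0, and there is no ∂_3, so H_2 ≅ 0.

(K is a triangulation of the Klein bottle.)

H_2 ≅ 0.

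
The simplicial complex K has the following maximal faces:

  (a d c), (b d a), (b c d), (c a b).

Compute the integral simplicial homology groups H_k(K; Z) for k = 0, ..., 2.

H_0 = Z,  H_1 = 0,  H_2 = Z.

Take the total order a < b < c < d on the vertex set. Then K (dimension 2) consists of the simplices:

  0-simplices (4): a, b, c, d
  1-simplices (6): ab, ac, ad, bc, bd, cd
  2-simplices (4): abc, abd, acd, bcd

giving chain groups C_0 ≅ Z^4, C_1 ≅ Z^6, C_2 ≅ Z^4.

The boundary map ∂_1: C_1 → C_0 is given by ∂[p,q] = [q] − [p].
The resulting 4×6 matrix has rank 3, and its Smith normal form has invariant factors (1,1,1).

The boundary map ∂_2: C_2 → C_1 sends each 2-simplex [p,q,r] to [q,r] − [p,r] + [p,q]. For instance
  ∂acd = cd − ad + ac,
  ∂abd = bd − ad + ab.
As a 6×4 matrix over Z this has rank 3, with invariant factors (1,1,1).

Computing H_k = (kernel of ∂_k) / (image of ∂_{k+1}):

  H_0: rank C_0 − rank ∂_1 = 4 − 3 = 1, and the invariant factors of ∂_1 are all 1, so H_0 ≅ Z.
  H_1: rank ker ∂_1 − rank ∂_2 = (6 − 3) − 3 = 0, and the invariant factors of ∂_2 are all 1, so H_1 ≅ 0.
  H_2: rank ker ∂_2 − rank ∂_3 = (4 − 3) − 0 = 1, and there is no ∂_3, so H_2 ≅ Z.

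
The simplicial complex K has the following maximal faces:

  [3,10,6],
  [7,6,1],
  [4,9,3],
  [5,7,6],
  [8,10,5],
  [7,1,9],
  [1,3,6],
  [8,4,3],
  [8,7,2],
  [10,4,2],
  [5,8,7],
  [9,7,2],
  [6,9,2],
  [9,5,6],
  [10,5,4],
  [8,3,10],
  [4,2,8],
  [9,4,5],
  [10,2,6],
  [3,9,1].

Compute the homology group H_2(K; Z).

H_2 = 0.

K has 10 vertices, 30 edges, 20 triangles.
rank ∂_2 = 20, rank ∂_3 = 0 ⇒ b_2 = 20 − 20 − 0 = 0. So H_2 = 0.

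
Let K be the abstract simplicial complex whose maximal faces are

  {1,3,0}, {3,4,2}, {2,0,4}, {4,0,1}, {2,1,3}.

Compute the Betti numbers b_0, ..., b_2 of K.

Fix the vertex order 0 < 1 < 2 < 3 < 4 and write every simplex with vertices in increasing order. Then dim K = 2 and the simplices of K are:

  0-simplices (5): [0], [1], [2], [3], [4]
  1-simplices (10): [0,1], [0,2], [0,3], [0,4], [1,2], [1,3], [1,4], [2,3], [2,4], [3,4]
  2-simplices (5): [0,1,3], [0,1,4], [0,2,4], [1,2,3], [2,3,4]

giving chain groups C_0 ≅ Z^5, C_1 ≅ Z^10, C_2 ≅ Z^5.

∂_1: C_1 → C_0 maps an edge to its endpoints' difference, ∂[p,q] = q − p. For instance
  ∂[0,3] = [3] − [0].
The 5×10 boundary matrix has rank 4 and Smith normal form diag(1,1,1,1).

The boundary map ∂_2: C_2 → C_1 sends each 2-simplex [p,q,r] to [q,r] − [p,r] + [p,q]. For instance
  ∂[0,1,3] = [1,3] − [0,3] + [0,1],
  ∂[0,2,4] = [2,4] − [0,4] + [0,2].
This gives a 10×5 integer matrix of rank 5; reducing to Smith normal form yields diagonal entries (1,1,1,1,1).

From H_k ≅ ker(∂_k) / im(∂_{k+1}) we obtain:

  H_0: rank C_0 − rank ∂_1 = 5 − 4 = 1, and the invariant factors of ∂_1 are all 1, so H_0 ≅ Z.
  H_1: rank ker ∂_1 − rank ∂_2 = (10 − 4) − 5 = 1, and the invariant factors of ∂_2 are all 1, so H_1 ≅ Z.
  H_2: rank ker ∂_2 − rank ∂_3 = (5 − 5) − 0 = 0, and there is no ∂_3, so H_2 ≅ 0.

Hence the Betti numbers are b_0 = 1, b_1 = 1, b_2 = 0.

b_0 = 1, b_1 = 1, b_2 = 0.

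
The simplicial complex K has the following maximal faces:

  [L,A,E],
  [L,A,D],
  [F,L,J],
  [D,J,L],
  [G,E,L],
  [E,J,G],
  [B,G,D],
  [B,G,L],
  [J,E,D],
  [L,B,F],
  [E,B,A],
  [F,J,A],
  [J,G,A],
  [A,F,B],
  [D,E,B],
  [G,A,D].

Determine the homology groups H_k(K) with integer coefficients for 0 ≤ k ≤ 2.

Fix the vertex order A < B < D < E < F < G < J < L and write every simplex with vertices in increasing order. Then dim K = 2 and the simplices of K are:

  0-simplices (8): A, B, D, E, F, G, J, L
  1-simplices (24): AB, AD, AE, AF, AG, AJ, AL, BD, BE, BF, BG, BL, DE, DG, DJ, DL, EG, EJ, EL, FJ, FL, GJ, GL, JL
  2-simplices (16): ABE, ABF, ADG, ADL, AEL, AFJ, AGJ, BDE, BDG, BFL, BGL, DEJ, DJL, EGJ, EGL, FJL

Hence C_0 ≅ Z^8, C_1 ≅ Z^24, C_2 ≅ Z^16.

Boundary ∂_1: C_1 → C_0 is given by ∂[p,q] = [q] − [p]. For instance
  ∂FL = L − F.
The 8×24 boundary matrix has rank 7 and Smith normal form diag(1,1,1,1,1,1,1).

The boundary map ∂_2: C_2 → C_1 maps a triangle to the signed sum of its edges. For instance
  ∂BFL = FL − BL + BF,
  ∂ADG = DG − AG + AD.
This gives a 24×16 integer matrix of rank 15; reducing to Smith normal form yields diagonal entries (1,1,1,1,1,1,1,1,1,1,1,1,1,1,1).

Reading off H_k = ker ∂_k / im ∂_{k+1}:

  H_0: rank C_0 − rank ∂_1 = 8 − 7 = 1, and the invariant factors of ∂_1 are all 1, so H_0 = Z.
  H_1: rank ker ∂_1 − rank ∂_2 = (24 − 7) − 15 = 2, and the invariant factors of ∂_2 are all 1, so H_1 = Z^2.
  H_2: rank ker ∂_2 − rank ∂_3 = (16 − 15) − 0 = 1, and there is no ∂_3, so H_2 = Z.

(K is a triangulation of the torus T^2.)

H_0 ≅ Z,  H_1 ≅ Z^2,  H_2 ≅ Z.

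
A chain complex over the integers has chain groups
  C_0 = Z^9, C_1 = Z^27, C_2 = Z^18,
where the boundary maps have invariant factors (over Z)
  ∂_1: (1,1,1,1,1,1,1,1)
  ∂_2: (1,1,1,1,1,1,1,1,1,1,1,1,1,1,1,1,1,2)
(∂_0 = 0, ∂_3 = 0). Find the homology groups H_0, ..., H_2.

H_0 = Z,  H_1 = Z ⊕ Z/2Z,  H_2 = 0.

H_0: b_0 = 9 − 0 − 8 = 1; torsion from ∂_1 factors > 1: none. So H_0 = Z.
H_1: b_1 = 27 − 8 − 18 = 1; torsion from ∂_2 factors > 1: [2]. So H_1 = Z ⊕ Z/2Z.
H_2: b_2 = 18 − 18 − 0 = 0; torsion from ∂_3 factors > 1: none. So H_2 = 0.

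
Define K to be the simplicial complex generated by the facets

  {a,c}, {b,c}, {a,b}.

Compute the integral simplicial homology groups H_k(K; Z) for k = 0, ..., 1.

Fix the vertex order a < b < c and write every simplex with vertices in increasing order. Then dim K = 1 and the simplices of K are:

  0-simplices (3): a, b, c
  1-simplices (3): ab, ac, bc

Hence C_0 ≅ Z^3, C_1 ≅ Z^3.

Boundary ∂_1: C_1 → C_0 maps an edge to its endpoints' difference, ∂[p,q] = q − p. For instance
  ∂bc = c − b.
The resulting 3×3 matrix has rank 2, and its Smith normal form has invariant factors (1,1).

Reading off H_k = ker ∂_k / im ∂_{k+1}:

  H_0: rank C_0 − rank ∂_1 = 3 − 2 = 1, and the invariant factors of ∂_1 are all 1, so H_0 = Z.
  H_1: rank ker ∂_1 − rank ∂_2 = (3 − 2) − 0 = 1, and there is no ∂_2, so H_1 = Z.

As a check, the Euler characteristic is 3 − 3 = 0, which agrees with 1 − 1 = 0.
(K is a triangulation of the circle S^1.)

H_0 ≅ Z,  H_1 ≅ Z.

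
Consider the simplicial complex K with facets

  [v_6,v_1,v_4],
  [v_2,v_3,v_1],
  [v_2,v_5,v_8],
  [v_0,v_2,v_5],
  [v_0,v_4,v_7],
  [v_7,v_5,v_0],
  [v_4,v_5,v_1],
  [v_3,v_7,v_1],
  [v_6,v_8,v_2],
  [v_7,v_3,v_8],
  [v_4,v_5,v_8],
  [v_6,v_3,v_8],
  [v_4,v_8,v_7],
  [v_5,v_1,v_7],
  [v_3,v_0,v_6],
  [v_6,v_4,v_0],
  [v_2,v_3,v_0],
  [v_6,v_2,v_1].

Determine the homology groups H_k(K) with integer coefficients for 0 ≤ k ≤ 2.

Fix the vertex order v_0 < v_1 < v_2 < v_3 < v_4 < v_5 < v_6 < v_7 < v_8 and write every simplex with vertices in increasing order. Then dim K = 2 and the simplices of K are:

  0-simplices (9): [v_0], [v_1], [v_2], [v_3], [v_4], [v_5], [v_6], [v_7], [v_8]
  1-simplices (27): (27 of them)
  2-simplices (18): (18 of them)

Hence C_0 ≅ Z^9, C_1 ≅ Z^27, C_2 ≅ Z^18.

The boundary map ∂_1: C_1 → C_0 is given by ∂[p,q] = [q] − [p]. For instance
  ∂[v_0,v_7] = [v_7] − [v_0].
The 9×27 boundary matrix has rank 8 and Smith normal form diag(1,1,1,1,1,1,1,1).

Boundary ∂_2: C_2 → C_1 maps a triangle to the signed sum of its edges. For instance
  ∂[v_0,v_4,v_7] = [v_4,v_7] − [v_0,v_7] + [v_0,v_4],
  ∂[v_4,v_5,v_8] = [v_5,v_8] − [v_4,v_8] + [v_4,v_5].
This gives a 27×18 integer matrix of rank 18; reducing to Smith normal form yields diagonal entries (1,1,1,1,1,1,1,1,1,1,1,1,1,1,1,1,1,2).

From H_k ≅ ker(∂_k) / im(∂_{k+1}) we obtain:

  H_0: rank C_0 − rank ∂_1 = 9 − 8 = 1, and the invariant factors of ∂_1 are all 1, so H_0 = Z.
  H_1: rank ker ∂_1 − rank ∂_2 = (27 − 8) − 18 = 1, and ∂_2 has invariant factor 2 > 1, so H_1 = Z ⊕ Z/2.
  H_2: rank ker ∂_2 − rank ∂_3 = (18 − 18) − 0 = 0, and there is no ∂_3, so H_2 = 0.

H_0 ≅ Z,  H_1 ≅ Z ⊕ Z/2,  H_2 = 0.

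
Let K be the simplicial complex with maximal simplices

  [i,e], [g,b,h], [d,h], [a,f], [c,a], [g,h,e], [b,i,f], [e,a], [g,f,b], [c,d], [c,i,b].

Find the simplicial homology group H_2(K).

Take the total order a < b < c < d < e < f < g < h < i on the vertex set. Then K (dimension 2) consists of the simplices:

  0-simplices (9): a, b, c, d, e, f, g, h, i
  1-simplices (17): ac, ae, af, bc, bf, bg, bh, bi, cd, ci, dh, eg, eh, ei, fg, fi, gh
  2-simplices (5): bci, bfg, bfi, bgh, egh

giving chain groups C_0 ≅ Z^9, C_1 ≅ Z^17, C_2 ≅ Z^5.

∂_1: C_1 → C_0 sends each edge [p,q] (with p < q) to q − p.
This gives a 9×17 integer matrix of rank 8; reducing to Smith normal form yields diagonal entries (1,1,1,1,1,1,1,1).

Boundary ∂_2: C_2 → C_1 acts by ∂[p,q,r] = [q,r] − [p,r] + [p,q]. For instance
  ∂bfg = fg − bg + bf,
  ∂bgh = gh − bh + bg.
As a 17×5 matrix over Z this has rank 5, with invariant factors (1,1,1,1,1).

Reading off H_k = ker ∂_k / im ∂_{k+1}:

  H_2: rank ker ∂_2 − rank ∂_3 = (5 − 5) − 0 = 0, and there is no ∂_3, so H_2 = 0.

H_2 ≅ 0.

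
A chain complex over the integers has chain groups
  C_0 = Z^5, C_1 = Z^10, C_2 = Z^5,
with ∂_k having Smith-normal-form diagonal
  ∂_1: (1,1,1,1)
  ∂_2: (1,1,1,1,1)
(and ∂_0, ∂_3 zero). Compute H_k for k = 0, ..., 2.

H_0: b_0 = 5 − 0 − 4 = 1; torsion from ∂_1 factors > 1: none. So H_0 = Z.
H_1: b_1 = 10 − 4 − 5 = 1; torsion from ∂_2 factors > 1: none. So H_1 = Z.
H_2: b_2 = 5 − 5 − 0 = 0; torsion from ∂_3 factors > 1: none. So H_2 = 0.

H_0 = Z,  H_1 = Z,  H_2 = 0.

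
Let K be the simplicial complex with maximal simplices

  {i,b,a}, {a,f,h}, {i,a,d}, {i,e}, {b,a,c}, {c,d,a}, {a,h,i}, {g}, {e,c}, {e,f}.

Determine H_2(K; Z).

Fix the vertex order a < b < c < d < e < f < g < h < i and write every simplex with vertices in increasing order. Then dim K = 2 and the simplices of K are:

  0-simplices (9): a, b, c, d, e, f, g, h, i
  1-simplices (15): ab, ac, ad, af, ah, ai, bc, bi, cd, ce, di, ef, ei, fh, hi
  2-simplices (6): abc, abi, acd, adi, afh, ahi

Hence C_0 ≅ Z^9, C_1 ≅ Z^15, C_2 ≅ Z^6.

∂_1: C_1 → C_0 maps an edge to its endpoints' difference, ∂[p,q] = q − p. For instance
  ∂ab = b − a.
The resulting 9×15 matrix has rank 7, and its Smith normal form has invariant factors (1,1,1,1,1,1,1).

∂_2: C_2 → C_1 maps a triangle to the signed sum of its edges. For instance
  ∂acd = cd − ad + ac,
  ∂abc = bc − ac + ab.
This gives a 15×6 integer matrix of rank 6; reducing to Smith normal form yields diagonal entries (1,1,1,1,1,1).

Reading off H_k = ker ∂_k / im ∂_{k+1}:

  H_2: rank ker ∂_2 − rank ∂_3 = (6 − 6) − 0 = 0, and there is no ∂_3, so H_2 = 0.

H_2 ≅ 0.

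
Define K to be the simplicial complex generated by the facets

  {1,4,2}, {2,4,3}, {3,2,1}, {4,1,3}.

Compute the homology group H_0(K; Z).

Fix the vertex order 1 < 2 < 3 < 4 and write every simplex with vertices in increasing order. Then dim K = 2 and the simplices of K are:

  0-simplices (4): [1], [2], [3], [4]
  1-simplices (6): [1,2], [1,3], [1,4], [2,3], [2,4], [3,4]
  2-simplices (4): [1,2,3], [1,2,4], [1,3,4], [2,3,4]

giving chain groups C_0 ≅ Z^4, C_1 ≅ Z^6, C_2 ≅ Z^4.

The boundary map ∂_1: C_1 → C_0 is given by ∂[p,q] = [q] − [p].
As a 4×6 matrix over Z this has rank 3, with invariant factors (1,1,1).

∂_2: C_2 → C_1 sends each 2-simplex [p,q,r] to [q,r] − [p,r] + [p,q]. For instance
  ∂[1,2,3] = [2,3] − [1,3] + [1,2],
  ∂[1,3,4] = [3,4] − [1,4] + [1,3].
The resulting 6×4 matrix has rank 3, and its Smith normal form has invariant factors (1,1,1).

Computing H_k = (kernel of ∂_k) / (image of ∂_{k+1}):

  H_0: rank C_0 − rank ∂_1 = 4 − 3 = 1, and the invariant factors of ∂_1 are all 1, so H_0 ≅ Z.

(K is a triangulation of the 2-sphere S^2.)

H_0 = Z.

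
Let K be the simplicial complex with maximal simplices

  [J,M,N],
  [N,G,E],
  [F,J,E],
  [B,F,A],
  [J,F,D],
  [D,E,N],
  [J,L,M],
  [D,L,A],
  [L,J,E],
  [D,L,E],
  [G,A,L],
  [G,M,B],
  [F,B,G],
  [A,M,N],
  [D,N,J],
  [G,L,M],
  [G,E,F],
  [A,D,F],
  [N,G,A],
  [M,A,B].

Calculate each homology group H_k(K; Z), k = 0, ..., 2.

We work with the vertex ordering A < B < D < E < F < G < J < L < M < N. The simplices of K, each written with vertices in increasing order, are:

  0-simplices (10): A, B, D, E, F, G, J, L, M, N
  1-simplices (30): AB, AD, AF, AG, AL, AM, AN, BF, BG, BM, DE, DF, DJ, DL, DN, EF, EG, EJ, EL, EN, FG, FJ, GL, GM, GN, JL, JM, JN, LM, MN
  2-simplices (20): ABF, ABM, ADF, ADL, AGL, AGN, AMN, BFG, BGM, DEL, DEN, DFJ, DJN, EFG, EFJ, EGN, EJL, GLM, JLM, JMN

giving chain groups C_0 ≅ Z^10, C_1 ≅ Z^30, C_2 ≅ Z^20.

Boundary ∂_1: C_1 → C_0 sends each edge [p,q] (with p < q) to q − p.
As a 10×30 matrix over Z this has rank 9, with invariant factors (1,1,1,1,1,1,1,1,1).

Boundary ∂_2: C_2 → C_1 sends each 2-simplex [p,q,r] to [q,r] − [p,r] + [p,q]. For instance
  ∂ABF = BF − AF + AB,
  ∂DEN = EN − DN + DE.
The resulting 30×20 matrix has rank 20, and its Smith normal form has invariant factors (1,1,1,1,1,1,1,1,1,1,1,1,1,1,1,1,1,1,1,2).

Now H_k = ker ∂_k / im ∂_{k+1}, so:

  H_0: rank C_0 − rank ∂_1 = 10 − 9 = 1, and the invariant factors of ∂_1 are all 1, so H_0 ≅ Z.
  H_1: rank ker ∂_1 − rank ∂_2 = (30 − 9) − 20 = 1, and ∂_2 has invariant factor 2 > 1, so H_1 ≅ Z ⊕ Z/2.
  H_2: rank ker ∂_2 − rank ∂_3 = (20 − 20) − 0 = 0, and there is no ∂_3, so H_2 ≅ 0.

H_0 = Z,  H_1 = Z ⊕ Z/2,  H_2 = 0.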